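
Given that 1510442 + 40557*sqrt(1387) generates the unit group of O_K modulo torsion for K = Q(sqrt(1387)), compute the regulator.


epsilon = 1510442 + 40557*sqrt(1387)
= 3.0209e+06
R = ln(3.0209e+06)
= 14.9211

14.9211


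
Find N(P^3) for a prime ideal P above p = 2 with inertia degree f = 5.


N(P^a) = p^(a*f)
= 2^(3*5)
= 2^15
= 32768

32768


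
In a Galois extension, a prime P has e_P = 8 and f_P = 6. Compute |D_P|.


|D_P| = e * f
= 8 * 6
= 48

48


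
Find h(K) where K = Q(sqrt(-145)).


K = Q(sqrt(-145)). d mod 4 = 3, so D = disc(K) = 4d = -580
h(K) equals the number of primitive reduced positive-definite forms (a, b, c) = a*x^2 + b*x*y + c*y^2 with b^2 - 4ac = D,
where reduced means |b| <= a <= c, with b >= 0 whenever |b| = a or a = c, and primitive means gcd(a, b, c) = 1.
Reduced forces 3a^2 <= |D| = 580, so 1 <= a <= 13; b must have the parity of D, and c = (b^2 - D)/(4a) must be an integer >= a.
Enumerate a = 1..13, b in [-a, a]:
  a=1: (1, 0, 145)  [1]
  a=2: (2, 2, 73)  [1]
  a=3..4: none
  a=5: (5, 0, 29)  [1]
  a=6: none
  a=7: (7, -6, 22), (7, 6, 22)  [2]
  a=8..9: none
  a=10: (10, 10, 17)  [1]
  a=11: (11, -6, 14), (11, 6, 14)  [2]
  a=12..13: none
Total reduced forms: 1 + 1 + 1 + 2 + 1 + 2 = 8
h = 8

8


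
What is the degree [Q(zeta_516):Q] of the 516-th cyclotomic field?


The degree equals Euler's totient phi(516).
516 = 2^2 * 3 * 43
phi(516) = 168

168


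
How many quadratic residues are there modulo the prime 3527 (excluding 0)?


For prime p, the number of non-zero quadratic residues is (p-1)/2.
= (3527-1)/2
= 1763

1763


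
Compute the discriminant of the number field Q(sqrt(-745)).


For K = Q(sqrt(d)) with d squarefree: disc(K) = d if d = 1 mod 4, and disc(K) = 4d if d = 2 or 3 mod 4.
Here d = -745, and d mod 4 = 3.
d = 3 mod 4, not 1 (O_K = Z[sqrt(d)]), so disc(K) = 4d = 4 * (-745) = -2980

-2980


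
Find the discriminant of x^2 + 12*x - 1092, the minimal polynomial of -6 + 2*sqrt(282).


The element -6 + 2*sqrt(282) has minimal polynomial:
x^2 + 12*x - 1092
Discriminant = (12)^2 - 4*(-1092)
= 144 + 4368
= 4512

4512


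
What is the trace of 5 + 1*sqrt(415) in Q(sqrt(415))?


Tr(a + b*sqrt(d)) = (a + b*sqrt(d)) + (a - b*sqrt(d)) = 2a
= 2 * (5)
= 10

10


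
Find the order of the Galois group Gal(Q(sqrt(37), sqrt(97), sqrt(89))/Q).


The 3 square roots of distinct primes are multiplicatively independent over Q,
so [K:Q] = 2^3 and Gal(K/Q) is isomorphic to (Z/2Z)^3.
|Gal| = 2^3 = 8

8


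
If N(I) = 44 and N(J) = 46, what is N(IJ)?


N(IJ) = N(I) * N(J)
= 44 * 46
= 2024

2024


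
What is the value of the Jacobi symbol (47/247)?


Compute (47/247) via quadratic reciprocity:
  reciprocity: (47/247) -> -(247/47)
  reduce: (12/47)
  pull out 2: (2/47) = +1  (since 47 mod 8 = 7)
  pull out 2: (2/47) = +1  (since 47 mod 8 = 7)
  reciprocity: (3/47) -> -(47/3)
  reduce: (2/3)
  pull out 2: (2/3) = -1  (since 3 mod 8 = 3)
  (1/3) = 1
Product of signs = -1

-1


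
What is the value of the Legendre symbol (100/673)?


p = 673 is prime, so compute (100/673) with the reciprocity algorithm (Jacobi-symbol steps: pull out 2s via (2/n), flip via reciprocity, reduce):
  pull out 2: (2/673) = +1  (since 673 mod 8 = 1)
  pull out 2: (2/673) = +1  (since 673 mod 8 = 1)
  reciprocity: (25/673) -> +(673/25)
  reduce: (23/25)
  reciprocity: (23/25) -> +(25/23)
  reduce: (2/23)
  pull out 2: (2/23) = +1  (since 23 mod 8 = 7)
  (1/23) = 1
Product of signs = 1
(100/673) = 1

1


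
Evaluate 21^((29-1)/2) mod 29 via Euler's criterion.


p = 29 is prime and the exponent is (p-1)/2 = 14, so by Euler's criterion 21^14 = (21/29) = +1 or -1 mod 29.
Compute by square-and-multiply:
  14 = 8 + 4 + 2 (binary 1110)
  Repeated squaring mod 29: 21^1 = 21, 21^2 = 6, 21^4 = 7, 21^8 = 20
  21^14 = 21^8 * 21^4 * 21^2 = 20 * 7 * 6 mod 29
    20 * 7 = 140 = 24 mod 29
    24 * 6 = 144 = 28 mod 29
  21^14 = 28 mod 29
Result 28 = p - 1 = -1 mod 29: 21 is a quadratic non-residue mod 29. As a residue in [0, p-1] the value is 28.
21^14 mod 29 = 28

28


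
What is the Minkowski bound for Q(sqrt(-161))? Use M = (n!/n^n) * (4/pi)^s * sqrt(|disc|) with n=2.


d = -161, d mod 4 = 3, so disc(K) = 4d = -644; |disc(K)| = 644
Imaginary quadratic field, so n = 2, s = r2 = 1, r1 = 0
M = (n!/n^n) * (4/pi)^s * sqrt(|disc(K)|) = (2!/2^2) * (4/pi)^1 * sqrt(644)
= 0.5 * 1.273240 * 25.377155
= 16.1556

16.1556


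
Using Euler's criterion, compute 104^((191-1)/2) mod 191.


p = 191 is prime and the exponent is (p-1)/2 = 95, so by Euler's criterion 104^95 = (104/191) = +1 or -1 mod 191.
Compute by square-and-multiply:
  95 = 64 + 16 + 8 + 4 + 2 + 1 (binary 1011111)
  Repeated squaring mod 191: 104^1 = 104, 104^2 = 120, 104^4 = 75, 104^8 = 86, 104^16 = 138, 104^32 = 135, 104^64 = 80
  104^95 = 104^64 * 104^16 * 104^8 * 104^4 * 104^2 * 104^1 = 80 * 138 * 86 * 75 * 120 * 104 mod 191
    80 * 138 = 11040 = 153 mod 191
    153 * 86 = 13158 = 170 mod 191
    170 * 75 = 12750 = 144 mod 191
    144 * 120 = 17280 = 90 mod 191
    90 * 104 = 9360 = 1 mod 191
  104^95 = 1 mod 191
Result 1: 104 is a quadratic residue mod 191.
104^95 mod 191 = 1

1


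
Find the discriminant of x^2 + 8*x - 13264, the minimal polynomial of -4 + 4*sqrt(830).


The element -4 + 4*sqrt(830) has minimal polynomial:
x^2 + 8*x - 13264
Discriminant = (8)^2 - 4*(-13264)
= 64 + 53056
= 53120

53120


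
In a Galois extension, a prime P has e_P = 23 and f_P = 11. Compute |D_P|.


|D_P| = e * f
= 23 * 11
= 253

253


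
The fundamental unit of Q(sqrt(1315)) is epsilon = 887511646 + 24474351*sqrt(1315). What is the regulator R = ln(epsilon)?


epsilon = 887511646 + 24474351*sqrt(1315)
= 1.7750e+09
R = ln(1.7750e+09)
= 21.2971

21.2971


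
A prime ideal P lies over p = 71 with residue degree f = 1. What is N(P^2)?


N(P^a) = p^(a*f)
= 71^(2*1)
= 71^2
= 5041

5041


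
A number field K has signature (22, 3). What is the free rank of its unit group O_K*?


By Dirichlet's unit theorem:
rank = r1 + r2 - 1
= 22 + 3 - 1
= 24

24


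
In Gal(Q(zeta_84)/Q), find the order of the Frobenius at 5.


The Frobenius at p in Gal(Q(zeta_n)/Q) = (Z/nZ)* is the class of p, so its order is ord_84(5), the smallest k >= 1 with 5^k = 1 mod 84.
n = 84 = 2^2 * 3 * 7, phi(84) = 24; the order divides phi(n).
Divisors of 24: 1, 2, 3, 4, 6, 8, 12, 24
Repeated squaring mod 84: 5^1 = 5, 5^2 = 25, 5^4 = 37, 5^8 = 25, 5^16 = 37
Test divisors in increasing order:
  k=1: 5^1 = 5 mod 84
  k=2: 5^2 = 25 mod 84
  k=3: 5^3 = 25 * 5 = 41 mod 84
  k=4: 5^4 = 37 mod 84
  k=6: 5^6 = 37 * 25 = 1 mod 84  <- first divisor giving 1
Order = 6

6


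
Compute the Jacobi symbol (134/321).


Compute (134/321) via quadratic reciprocity:
  pull out 2: (2/321) = +1  (since 321 mod 8 = 1)
  reciprocity: (67/321) -> +(321/67)
  reduce: (53/67)
  reciprocity: (53/67) -> +(67/53)
  reduce: (14/53)
  pull out 2: (2/53) = -1  (since 53 mod 8 = 5)
  reciprocity: (7/53) -> +(53/7)
  reduce: (4/7)
  pull out 2: (2/7) = +1  (since 7 mod 8 = 7)
  pull out 2: (2/7) = +1  (since 7 mod 8 = 7)
  (1/7) = 1
Product of signs = -1

-1


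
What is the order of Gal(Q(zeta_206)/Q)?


|Gal(Q(zeta_206)/Q)| = phi(206)
= 102

102


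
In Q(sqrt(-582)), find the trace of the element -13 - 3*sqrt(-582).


Tr(a + b*sqrt(d)) = (a + b*sqrt(d)) + (a - b*sqrt(d)) = 2a
= 2 * (-13)
= -26

-26


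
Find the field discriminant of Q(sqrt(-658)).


For K = Q(sqrt(d)) with d squarefree: disc(K) = d if d = 1 mod 4, and disc(K) = 4d if d = 2 or 3 mod 4.
Here d = -658, and d mod 4 = 2.
d = 2 mod 4, not 1 (O_K = Z[sqrt(d)]), so disc(K) = 4d = 4 * (-658) = -2632

-2632


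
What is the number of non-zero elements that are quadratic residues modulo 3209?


For prime p, the number of non-zero quadratic residues is (p-1)/2.
= (3209-1)/2
= 1604

1604


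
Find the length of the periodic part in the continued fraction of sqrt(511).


Run the CF algorithm for sqrt(511).
a_0 = floor(sqrt(511)) = 22; set m_0=0, q_0=1.
Recurrence: m' = q*a - m,  q' = (d - m'^2)/q,  a' = floor((a_0 + m')/q').
  step 1: m=22, q=27, a=1
  step 2: m=5, q=18, a=1
  step 3: m=13, q=19, a=1
  step 4: m=6, q=25, a=1
  step 5: m=19, q=6, a=6
  step 6: m=17, q=37, a=1
  step 7: m=20, q=3, a=14
  step 8: m=22, q=9, a=4
  step 9: m=14, q=35, a=1
  step 10: m=21, q=2, a=21
  step 11: m=21, q=35, a=1
  step 12: m=14, q=9, a=4
  step 13: m=22, q=3, a=14
  step 14: m=20, q=37, a=1
  step 15: m=17, q=6, a=6
  step 16: m=19, q=25, a=1
  step 17: m=6, q=19, a=1
  step 18: m=13, q=18, a=1
  step 19: m=5, q=27, a=1
  step 20: m=22, q=1, a=44
a_20 = 2*a_0 = 44, so the period closes here.
sqrt(511) = [22; 1, 1, 1, 1, 6, 1, 14, 4, 1, 21, 1, 4, 14, 1, 6, 1, 1, 1, 1, 44]
Period length = 20

20


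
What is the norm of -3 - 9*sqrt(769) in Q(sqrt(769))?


N(a + b*sqrt(d)) = a^2 - d*b^2
= (-3)^2 - (769)*(-9)^2
= 9 - 62289
= -62280

-62280


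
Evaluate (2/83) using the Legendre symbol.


p = 83 is prime, so compute (2/83) with the reciprocity algorithm (Jacobi-symbol steps: pull out 2s via (2/n), flip via reciprocity, reduce):
  pull out 2: (2/83) = -1  (since 83 mod 8 = 3)
  (1/83) = 1
Product of signs = -1
(2/83) = -1

-1


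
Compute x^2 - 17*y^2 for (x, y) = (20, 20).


x^2 - d*y^2
= 20^2 - 17*20^2
= 400 - 6800
= -6400

-6400


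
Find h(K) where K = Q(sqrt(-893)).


K = Q(sqrt(-893)). d mod 4 = 3, so D = disc(K) = 4d = -3572
h(K) equals the number of primitive reduced positive-definite forms (a, b, c) = a*x^2 + b*x*y + c*y^2 with b^2 - 4ac = D,
where reduced means |b| <= a <= c, with b >= 0 whenever |b| = a or a = c, and primitive means gcd(a, b, c) = 1.
Reduced forces 3a^2 <= |D| = 3572, so 1 <= a <= 34; b must have the parity of D, and c = (b^2 - D)/(4a) must be an integer >= a.
Enumerate a = 1..34, b in [-a, a]:
  a=1: (1, 0, 893)  [1]
  a=2: (2, 2, 447)  [1]
  a=3: (3, -2, 298), (3, 2, 298)  [2]
  a=4..5: none
  a=6: (6, -2, 149), (6, 2, 149)  [2]
  a=7..8: none
  a=9: (9, -8, 101), (9, 8, 101)  [2]
  a=10: none
  a=11: (11, -6, 82), (11, 6, 82)  [2]
  a=12: none
  a=13: (13, -4, 69), (13, 4, 69)  [2]
  a=14..16: none
  a=17: (17, -10, 54), (17, 10, 54)  [2]
  a=18: (18, -10, 51), (18, 10, 51)  [2]
  a=19: (19, 0, 47)  [1]
  a=20..21: none
  a=22: (22, -6, 41), (22, 6, 41)  [2]
  a=23: (23, -4, 39), (23, 4, 39)  [2]
  a=24..25: none
  a=26: (26, -22, 39), (26, 22, 39)  [2]
  a=27: (27, -10, 34), (27, 10, 34)  [2]
  a=28: none
  a=29: (29, -16, 33), (29, 16, 33)  [2]
  a=30..32: none
  a=33: (33, 28, 33)  [1]
  a=34: none
Total reduced forms: 1 + 1 + 2 + 2 + 2 + 2 + 2 + 2 + 2 + 1 + 2 + 2 + 2 + 2 + 2 + 1 = 28
h = 28

28


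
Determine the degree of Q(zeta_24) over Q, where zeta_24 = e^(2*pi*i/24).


The degree equals Euler's totient phi(24).
24 = 2^3 * 3
phi(24) = 8

8


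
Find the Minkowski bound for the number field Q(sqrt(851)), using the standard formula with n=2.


d = 851, d mod 4 = 3, so disc(K) = 4d = 3404; |disc(K)| = 3404
Real quadratic field, so n = 2, s = r2 = 0, r1 = 2
M = (n!/n^n) * (4/pi)^s * sqrt(|disc(K)|) = (2!/2^2) * (4/pi)^0 * sqrt(3404)
= 0.5 * 1.000000 * 58.343809
= 29.1719

29.1719


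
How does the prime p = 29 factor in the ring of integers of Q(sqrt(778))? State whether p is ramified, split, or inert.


K = Q(sqrt(778)). Since d mod 4 = 2, disc(K) = 3112.
Check p | disc: 3112 mod 29 = 9.
p does not divide disc. Compute Legendre symbol (d/p):
24^((29-1)/2) mod 29 = 1
(d/p) = 1, so p splits: (p) = P*P' with e=1, f=1, g=2.
Therefore p is split.

split


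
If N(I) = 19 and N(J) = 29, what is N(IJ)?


N(IJ) = N(I) * N(J)
= 19 * 29
= 551

551


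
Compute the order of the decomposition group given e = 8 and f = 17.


|D_P| = e * f
= 8 * 17
= 136

136


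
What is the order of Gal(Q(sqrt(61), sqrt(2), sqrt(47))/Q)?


The 3 square roots of distinct primes are multiplicatively independent over Q,
so [K:Q] = 2^3 and Gal(K/Q) is isomorphic to (Z/2Z)^3.
|Gal| = 2^3 = 8

8


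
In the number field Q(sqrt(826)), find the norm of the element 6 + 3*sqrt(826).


N(a + b*sqrt(d)) = a^2 - d*b^2
= (6)^2 - (826)*(3)^2
= 36 - 7434
= -7398

-7398


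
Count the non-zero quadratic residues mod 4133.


For prime p, the number of non-zero quadratic residues is (p-1)/2.
= (4133-1)/2
= 2066

2066


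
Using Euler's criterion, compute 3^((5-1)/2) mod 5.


p = 5 is prime and the exponent is (p-1)/2 = 2, so by Euler's criterion 3^2 = (3/5) = +1 or -1 mod 5.
Compute by square-and-multiply:
  2 = 2 (binary 10)
  Repeated squaring mod 5: 3^1 = 3, 3^2 = 4
  3^2 = 4 mod 5
Result 4 = p - 1 = -1 mod 5: 3 is a quadratic non-residue mod 5. As a residue in [0, p-1] the value is 4.
3^2 mod 5 = 4

4


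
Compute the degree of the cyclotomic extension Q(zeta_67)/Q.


The degree equals Euler's totient phi(67).
67 = 67
phi(67) = 66

66


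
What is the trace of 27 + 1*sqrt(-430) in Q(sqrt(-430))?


Tr(a + b*sqrt(d)) = (a + b*sqrt(d)) + (a - b*sqrt(d)) = 2a
= 2 * (27)
= 54

54


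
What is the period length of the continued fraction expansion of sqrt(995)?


Run the CF algorithm for sqrt(995).
a_0 = floor(sqrt(995)) = 31; set m_0=0, q_0=1.
Recurrence: m' = q*a - m,  q' = (d - m'^2)/q,  a' = floor((a_0 + m')/q').
  step 1: m=31, q=34, a=1
  step 2: m=3, q=29, a=1
  step 3: m=26, q=11, a=5
  step 4: m=29, q=14, a=4
  step 5: m=27, q=19, a=3
  step 6: m=30, q=5, a=12
  step 7: m=30, q=19, a=3
  step 8: m=27, q=14, a=4
  step 9: m=29, q=11, a=5
  step 10: m=26, q=29, a=1
  step 11: m=3, q=34, a=1
  step 12: m=31, q=1, a=62
a_12 = 2*a_0 = 62, so the period closes here.
sqrt(995) = [31; 1, 1, 5, 4, 3, 12, 3, 4, 5, 1, 1, 62]
Period length = 12

12


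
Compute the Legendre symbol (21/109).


p = 109 is prime, so compute (21/109) with the reciprocity algorithm (Jacobi-symbol steps: pull out 2s via (2/n), flip via reciprocity, reduce):
  reciprocity: (21/109) -> +(109/21)
  reduce: (4/21)
  pull out 2: (2/21) = -1  (since 21 mod 8 = 5)
  pull out 2: (2/21) = -1  (since 21 mod 8 = 5)
  (1/21) = 1
Product of signs = 1
(21/109) = 1

1


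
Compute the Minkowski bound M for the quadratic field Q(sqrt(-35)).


d = -35, d mod 4 = 1, so disc(K) = d = -35; |disc(K)| = 35
Imaginary quadratic field, so n = 2, s = r2 = 1, r1 = 0
M = (n!/n^n) * (4/pi)^s * sqrt(|disc(K)|) = (2!/2^2) * (4/pi)^1 * sqrt(35)
= 0.5 * 1.273240 * 5.916080
= 3.7663

3.7663


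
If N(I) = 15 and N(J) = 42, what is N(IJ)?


N(IJ) = N(I) * N(J)
= 15 * 42
= 630

630


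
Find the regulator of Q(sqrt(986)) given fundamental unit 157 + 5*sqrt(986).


epsilon = 157 + 5*sqrt(986)
= 314.0032
R = ln(314.0032)
= 5.7494

5.7494


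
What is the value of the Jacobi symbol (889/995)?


Compute (889/995) via quadratic reciprocity:
  reciprocity: (889/995) -> +(995/889)
  reduce: (106/889)
  pull out 2: (2/889) = +1  (since 889 mod 8 = 1)
  reciprocity: (53/889) -> +(889/53)
  reduce: (41/53)
  reciprocity: (41/53) -> +(53/41)
  reduce: (12/41)
  pull out 2: (2/41) = +1  (since 41 mod 8 = 1)
  pull out 2: (2/41) = +1  (since 41 mod 8 = 1)
  reciprocity: (3/41) -> +(41/3)
  reduce: (2/3)
  pull out 2: (2/3) = -1  (since 3 mod 8 = 3)
  (1/3) = 1
Product of signs = -1

-1


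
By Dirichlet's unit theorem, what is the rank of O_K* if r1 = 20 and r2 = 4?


By Dirichlet's unit theorem:
rank = r1 + r2 - 1
= 20 + 4 - 1
= 23

23


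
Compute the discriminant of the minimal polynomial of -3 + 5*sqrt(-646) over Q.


The element -3 + 5*sqrt(-646) has minimal polynomial:
x^2 + 6*x + 16159
Discriminant = (6)^2 - 4*(16159)
= 36 - 64636
= -64600

-64600


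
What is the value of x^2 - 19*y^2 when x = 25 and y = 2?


x^2 - d*y^2
= 25^2 - 19*2^2
= 625 - 76
= 549

549


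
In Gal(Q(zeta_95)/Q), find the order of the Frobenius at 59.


The Frobenius at p in Gal(Q(zeta_n)/Q) = (Z/nZ)* is the class of p, so its order is ord_95(59), the smallest k >= 1 with 59^k = 1 mod 95.
n = 95 = 5 * 19, phi(95) = 72; the order divides phi(n).
Divisors of 72: 1, 2, 3, 4, 6, 8, 9, 12, 18, 24, 36, 72
Repeated squaring mod 95: 59^1 = 59, 59^2 = 61, 59^4 = 16, 59^8 = 66, 59^16 = 81, 59^32 = 6, 59^64 = 36
Test divisors in increasing order:
  k=1: 59^1 = 59 mod 95
  k=2: 59^2 = 61 mod 95
  k=3: 59^3 = 61 * 59 = 84 mod 95
  k=4: 59^4 = 16 mod 95
  k=6: 59^6 = 16 * 61 = 26 mod 95
  k=8: 59^8 = 66 mod 95
  k=9: 59^9 = 66 * 59 = 94 mod 95
  k=12: 59^12 = 66 * 16 = 11 mod 95
  k=18: 59^18 = 81 * 61 = 1 mod 95  <- first divisor giving 1
Order = 18

18


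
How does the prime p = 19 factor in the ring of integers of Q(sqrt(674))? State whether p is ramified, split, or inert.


K = Q(sqrt(674)). Since d mod 4 = 2, disc(K) = 2696.
Check p | disc: 2696 mod 19 = 17.
p does not divide disc. Compute Legendre symbol (d/p):
9^((19-1)/2) mod 19 = 1
(d/p) = 1, so p splits: (p) = P*P' with e=1, f=1, g=2.
Therefore p is split.

split


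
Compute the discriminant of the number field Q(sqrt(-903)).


For K = Q(sqrt(d)) with d squarefree: disc(K) = d if d = 1 mod 4, and disc(K) = 4d if d = 2 or 3 mod 4.
Here d = -903, and d mod 4 = 1.
d = 1 mod 4 (O_K = Z[(1+sqrt(d))/2]), so disc(K) = d = -903

-903


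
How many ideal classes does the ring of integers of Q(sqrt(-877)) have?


K = Q(sqrt(-877)). d mod 4 = 3, so D = disc(K) = 4d = -3508
h(K) equals the number of primitive reduced positive-definite forms (a, b, c) = a*x^2 + b*x*y + c*y^2 with b^2 - 4ac = D,
where reduced means |b| <= a <= c, with b >= 0 whenever |b| = a or a = c, and primitive means gcd(a, b, c) = 1.
Reduced forces 3a^2 <= |D| = 3508, so 1 <= a <= 34; b must have the parity of D, and c = (b^2 - D)/(4a) must be an integer >= a.
Enumerate a = 1..34, b in [-a, a]:
  a=1: (1, 0, 877)  [1]
  a=2: (2, 2, 439)  [1]
  a=3..10: none
  a=11: (11, -10, 82), (11, 10, 82)  [2]
  a=12..18: none
  a=19: (19, -8, 47), (19, 8, 47)  [2]
  a=20..21: none
  a=22: (22, -10, 41), (22, 10, 41)  [2]
  a=23..28: none
  a=29: (29, -28, 37), (29, 28, 37)  [2]
  a=30..34: none
Total reduced forms: 1 + 1 + 2 + 2 + 2 + 2 = 10
h = 10

10


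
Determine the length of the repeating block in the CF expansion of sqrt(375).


Run the CF algorithm for sqrt(375).
a_0 = floor(sqrt(375)) = 19; set m_0=0, q_0=1.
Recurrence: m' = q*a - m,  q' = (d - m'^2)/q,  a' = floor((a_0 + m')/q').
  step 1: m=19, q=14, a=2
  step 2: m=9, q=21, a=1
  step 3: m=12, q=11, a=2
  step 4: m=10, q=25, a=1
  step 5: m=15, q=6, a=5
  step 6: m=15, q=25, a=1
  step 7: m=10, q=11, a=2
  step 8: m=12, q=21, a=1
  step 9: m=9, q=14, a=2
  step 10: m=19, q=1, a=38
a_10 = 2*a_0 = 38, so the period closes here.
sqrt(375) = [19; 2, 1, 2, 1, 5, 1, 2, 1, 2, 38]
Period length = 10

10


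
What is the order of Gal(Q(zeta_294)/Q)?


|Gal(Q(zeta_294)/Q)| = phi(294)
= 84

84


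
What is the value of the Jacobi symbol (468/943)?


Compute (468/943) via quadratic reciprocity:
  pull out 2: (2/943) = +1  (since 943 mod 8 = 7)
  pull out 2: (2/943) = +1  (since 943 mod 8 = 7)
  reciprocity: (117/943) -> +(943/117)
  reduce: (7/117)
  reciprocity: (7/117) -> +(117/7)
  reduce: (5/7)
  reciprocity: (5/7) -> +(7/5)
  reduce: (2/5)
  pull out 2: (2/5) = -1  (since 5 mod 8 = 5)
  (1/5) = 1
Product of signs = -1

-1


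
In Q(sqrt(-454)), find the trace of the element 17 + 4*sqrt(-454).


Tr(a + b*sqrt(d)) = (a + b*sqrt(d)) + (a - b*sqrt(d)) = 2a
= 2 * (17)
= 34

34


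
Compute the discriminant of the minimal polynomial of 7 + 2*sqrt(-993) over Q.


The element 7 + 2*sqrt(-993) has minimal polynomial:
x^2 - 14*x + 4021
Discriminant = (-14)^2 - 4*(4021)
= 196 - 16084
= -15888

-15888


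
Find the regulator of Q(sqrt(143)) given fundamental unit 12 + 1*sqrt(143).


epsilon = 12 + 1*sqrt(143)
= 23.9583
R = ln(23.9583)
= 3.1763

3.1763


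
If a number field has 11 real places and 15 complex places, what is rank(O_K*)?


By Dirichlet's unit theorem:
rank = r1 + r2 - 1
= 11 + 15 - 1
= 25

25


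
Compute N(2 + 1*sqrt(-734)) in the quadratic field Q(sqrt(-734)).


N(a + b*sqrt(d)) = a^2 - d*b^2
= (2)^2 - (-734)*(1)^2
= 4 + 734
= 738

738


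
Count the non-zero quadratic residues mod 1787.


For prime p, the number of non-zero quadratic residues is (p-1)/2.
= (1787-1)/2
= 893

893


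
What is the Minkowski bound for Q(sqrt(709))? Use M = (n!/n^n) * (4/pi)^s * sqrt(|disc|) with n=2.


d = 709, d mod 4 = 1, so disc(K) = d = 709; |disc(K)| = 709
Real quadratic field, so n = 2, s = r2 = 0, r1 = 2
M = (n!/n^n) * (4/pi)^s * sqrt(|disc(K)|) = (2!/2^2) * (4/pi)^0 * sqrt(709)
= 0.5 * 1.000000 * 26.627054
= 13.3135

13.3135


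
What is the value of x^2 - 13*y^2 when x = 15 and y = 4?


x^2 - d*y^2
= 15^2 - 13*4^2
= 225 - 208
= 17

17


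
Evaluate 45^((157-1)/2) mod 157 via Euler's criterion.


p = 157 is prime and the exponent is (p-1)/2 = 78, so by Euler's criterion 45^78 = (45/157) = +1 or -1 mod 157.
Compute by square-and-multiply:
  78 = 64 + 8 + 4 + 2 (binary 1001110)
  Repeated squaring mod 157: 45^1 = 45, 45^2 = 141, 45^4 = 99, 45^8 = 67, 45^16 = 93, 45^32 = 14, 45^64 = 39
  45^78 = 45^64 * 45^8 * 45^4 * 45^2 = 39 * 67 * 99 * 141 mod 157
    39 * 67 = 2613 = 101 mod 157
    101 * 99 = 9999 = 108 mod 157
    108 * 141 = 15228 = 156 mod 157
  45^78 = 156 mod 157
Result 156 = p - 1 = -1 mod 157: 45 is a quadratic non-residue mod 157. As a residue in [0, p-1] the value is 156.
45^78 mod 157 = 156

156


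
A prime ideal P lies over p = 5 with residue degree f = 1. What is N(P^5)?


N(P^a) = p^(a*f)
= 5^(5*1)
= 5^5
= 3125

3125


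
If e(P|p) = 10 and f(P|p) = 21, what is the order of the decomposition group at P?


|D_P| = e * f
= 10 * 21
= 210

210


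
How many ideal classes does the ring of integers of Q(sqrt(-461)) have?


K = Q(sqrt(-461)). d mod 4 = 3, so D = disc(K) = 4d = -1844
h(K) equals the number of primitive reduced positive-definite forms (a, b, c) = a*x^2 + b*x*y + c*y^2 with b^2 - 4ac = D,
where reduced means |b| <= a <= c, with b >= 0 whenever |b| = a or a = c, and primitive means gcd(a, b, c) = 1.
Reduced forces 3a^2 <= |D| = 1844, so 1 <= a <= 24; b must have the parity of D, and c = (b^2 - D)/(4a) must be an integer >= a.
Enumerate a = 1..24, b in [-a, a]:
  a=1: (1, 0, 461)  [1]
  a=2: (2, 2, 231)  [1]
  a=3: (3, -2, 154), (3, 2, 154)  [2]
  a=4: none
  a=5: (5, -4, 93), (5, 4, 93)  [2]
  a=6: (6, -2, 77), (6, 2, 77)  [2]
  a=7: (7, -2, 66), (7, 2, 66)  [2]
  a=8: none
  a=9: (9, -8, 53), (9, 8, 53)  [2]
  a=10: (10, -6, 47), (10, 6, 47)  [2]
  a=11: (11, -2, 42), (11, 2, 42)  [2]
  a=12..13: none
  a=14: (14, -2, 33), (14, 2, 33)  [2]
  a=15: (15, -14, 34), (15, -4, 31), (15, 4, 31), (15, 14, 34)  [4]
  a=16: none
  a=17: (17, -14, 30), (17, 14, 30)  [2]
  a=18: (18, -10, 27), (18, 10, 27)  [2]
  a=19..20: none
  a=21: (21, -16, 25), (21, -2, 22), (21, 2, 22), (21, 16, 25)  [4]
  a=22..24: none
Total reduced forms: 1 + 1 + 2 + 2 + 2 + 2 + 2 + 2 + 2 + 2 + 4 + 2 + 2 + 4 = 30
h = 30

30


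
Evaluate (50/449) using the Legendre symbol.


p = 449 is prime, so compute (50/449) with the reciprocity algorithm (Jacobi-symbol steps: pull out 2s via (2/n), flip via reciprocity, reduce):
  pull out 2: (2/449) = +1  (since 449 mod 8 = 1)
  reciprocity: (25/449) -> +(449/25)
  reduce: (24/25)
  pull out 2: (2/25) = +1  (since 25 mod 8 = 1)
  pull out 2: (2/25) = +1  (since 25 mod 8 = 1)
  pull out 2: (2/25) = +1  (since 25 mod 8 = 1)
  reciprocity: (3/25) -> +(25/3)
  reduce: (1/3)
  (1/3) = 1
Product of signs = 1
(50/449) = 1

1


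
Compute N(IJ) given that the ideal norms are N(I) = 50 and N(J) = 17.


N(IJ) = N(I) * N(J)
= 50 * 17
= 850

850


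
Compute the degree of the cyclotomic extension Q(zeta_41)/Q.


The degree equals Euler's totient phi(41).
41 = 41
phi(41) = 40

40


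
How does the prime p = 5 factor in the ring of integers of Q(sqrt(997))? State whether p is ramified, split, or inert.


K = Q(sqrt(997)). Since d mod 4 = 1, disc(K) = 997.
Check p | disc: 997 mod 5 = 2.
p does not divide disc. Compute Legendre symbol (d/p):
2^((5-1)/2) mod 5 = -1
(d/p) = -1, so p is inert: (p) stays prime with e=1, f=2, g=1.
Therefore p is inert.

inert


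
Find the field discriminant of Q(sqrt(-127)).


For K = Q(sqrt(d)) with d squarefree: disc(K) = d if d = 1 mod 4, and disc(K) = 4d if d = 2 or 3 mod 4.
Here d = -127, and d mod 4 = 1.
d = 1 mod 4 (O_K = Z[(1+sqrt(d))/2]), so disc(K) = d = -127

-127


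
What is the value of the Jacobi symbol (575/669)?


Compute (575/669) via quadratic reciprocity:
  reciprocity: (575/669) -> +(669/575)
  reduce: (94/575)
  pull out 2: (2/575) = +1  (since 575 mod 8 = 7)
  reciprocity: (47/575) -> -(575/47)
  reduce: (11/47)
  reciprocity: (11/47) -> -(47/11)
  reduce: (3/11)
  reciprocity: (3/11) -> -(11/3)
  reduce: (2/3)
  pull out 2: (2/3) = -1  (since 3 mod 8 = 3)
  (1/3) = 1
Product of signs = 1

1


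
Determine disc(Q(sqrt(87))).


For K = Q(sqrt(d)) with d squarefree: disc(K) = d if d = 1 mod 4, and disc(K) = 4d if d = 2 or 3 mod 4.
Here d = 87, and d mod 4 = 3.
d = 3 mod 4, not 1 (O_K = Z[sqrt(d)]), so disc(K) = 4d = 4 * (87) = 348

348


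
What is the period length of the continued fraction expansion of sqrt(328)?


Run the CF algorithm for sqrt(328).
a_0 = floor(sqrt(328)) = 18; set m_0=0, q_0=1.
Recurrence: m' = q*a - m,  q' = (d - m'^2)/q,  a' = floor((a_0 + m')/q').
  step 1: m=18, q=4, a=9
  step 2: m=18, q=1, a=36
a_2 = 2*a_0 = 36, so the period closes here.
sqrt(328) = [18; 9, 36]
Period length = 2

2


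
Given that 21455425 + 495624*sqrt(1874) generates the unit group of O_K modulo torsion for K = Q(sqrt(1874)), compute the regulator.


epsilon = 21455425 + 495624*sqrt(1874)
= 4.2911e+07
R = ln(4.2911e+07)
= 17.5746

17.5746


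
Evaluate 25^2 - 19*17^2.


x^2 - d*y^2
= 25^2 - 19*17^2
= 625 - 5491
= -4866

-4866


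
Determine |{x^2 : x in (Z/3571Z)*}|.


For prime p, the number of non-zero quadratic residues is (p-1)/2.
= (3571-1)/2
= 1785

1785


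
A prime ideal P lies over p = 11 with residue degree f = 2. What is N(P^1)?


N(P^a) = p^(a*f)
= 11^(1*2)
= 11^2
= 121

121


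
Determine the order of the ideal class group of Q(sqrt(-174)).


K = Q(sqrt(-174)). d mod 4 = 2, so D = disc(K) = 4d = -696
h(K) equals the number of primitive reduced positive-definite forms (a, b, c) = a*x^2 + b*x*y + c*y^2 with b^2 - 4ac = D,
where reduced means |b| <= a <= c, with b >= 0 whenever |b| = a or a = c, and primitive means gcd(a, b, c) = 1.
Reduced forces 3a^2 <= |D| = 696, so 1 <= a <= 15; b must have the parity of D, and c = (b^2 - D)/(4a) must be an integer >= a.
Enumerate a = 1..15, b in [-a, a]:
  a=1: (1, 0, 174)  [1]
  a=2: (2, 0, 87)  [1]
  a=3: (3, 0, 58)  [1]
  a=4: none
  a=5: (5, -2, 35), (5, 2, 35)  [2]
  a=6: (6, 0, 29)  [1]
  a=7: (7, -2, 25), (7, 2, 25)  [2]
  a=8..9: none
  a=10: (10, -8, 19), (10, 8, 19)  [2]
  a=11..13: none
  a=14: (14, -12, 15), (14, 12, 15)  [2]
  a=15: none
Total reduced forms: 1 + 1 + 1 + 2 + 1 + 2 + 2 + 2 = 12
h = 12

12


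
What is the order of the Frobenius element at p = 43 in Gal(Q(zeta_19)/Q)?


The Frobenius at p in Gal(Q(zeta_n)/Q) = (Z/nZ)* is the class of p, so its order is ord_19(43), the smallest k >= 1 with 43^k = 1 mod 19.
n = 19 = 19, phi(19) = 18; the order divides phi(n).
Divisors of 18: 1, 2, 3, 6, 9, 18
Repeated squaring mod 19: 43^1 = 5, 43^2 = 6, 43^4 = 17, 43^8 = 4, 43^16 = 16
Test divisors in increasing order:
  k=1: 43^1 = 5 mod 19
  k=2: 43^2 = 6 mod 19
  k=3: 43^3 = 6 * 5 = 11 mod 19
  k=6: 43^6 = 17 * 6 = 7 mod 19
  k=9: 43^9 = 4 * 5 = 1 mod 19  <- first divisor giving 1
Order = 9

9


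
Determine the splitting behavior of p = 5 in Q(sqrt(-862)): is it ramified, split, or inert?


K = Q(sqrt(-862)). Since d mod 4 = 2, disc(K) = -3448.
Check p | disc: -3448 mod 5 = 2.
p does not divide disc. Compute Legendre symbol (d/p):
3^((5-1)/2) mod 5 = -1
(d/p) = -1, so p is inert: (p) stays prime with e=1, f=2, g=1.
Therefore p is inert.

inert


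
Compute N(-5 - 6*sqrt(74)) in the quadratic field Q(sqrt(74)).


N(a + b*sqrt(d)) = a^2 - d*b^2
= (-5)^2 - (74)*(-6)^2
= 25 - 2664
= -2639

-2639


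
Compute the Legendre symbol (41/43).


p = 43 is prime, so compute (41/43) with the reciprocity algorithm (Jacobi-symbol steps: pull out 2s via (2/n), flip via reciprocity, reduce):
  reciprocity: (41/43) -> +(43/41)
  reduce: (2/41)
  pull out 2: (2/41) = +1  (since 41 mod 8 = 1)
  (1/41) = 1
Product of signs = 1
(41/43) = 1

1


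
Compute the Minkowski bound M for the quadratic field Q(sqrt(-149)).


d = -149, d mod 4 = 3, so disc(K) = 4d = -596; |disc(K)| = 596
Imaginary quadratic field, so n = 2, s = r2 = 1, r1 = 0
M = (n!/n^n) * (4/pi)^s * sqrt(|disc(K)|) = (2!/2^2) * (4/pi)^1 * sqrt(596)
= 0.5 * 1.273240 * 24.413111
= 15.5419

15.5419


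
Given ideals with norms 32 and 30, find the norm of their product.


N(IJ) = N(I) * N(J)
= 32 * 30
= 960

960


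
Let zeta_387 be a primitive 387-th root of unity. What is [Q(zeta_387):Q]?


The degree equals Euler's totient phi(387).
387 = 3^2 * 43
phi(387) = 252

252


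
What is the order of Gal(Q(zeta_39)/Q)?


|Gal(Q(zeta_39)/Q)| = phi(39)
= 24

24


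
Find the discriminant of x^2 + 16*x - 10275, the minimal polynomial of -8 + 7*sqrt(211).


The element -8 + 7*sqrt(211) has minimal polynomial:
x^2 + 16*x - 10275
Discriminant = (16)^2 - 4*(-10275)
= 256 + 41100
= 41356

41356


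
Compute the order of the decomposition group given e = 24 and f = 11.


|D_P| = e * f
= 24 * 11
= 264

264


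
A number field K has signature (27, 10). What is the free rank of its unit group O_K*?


By Dirichlet's unit theorem:
rank = r1 + r2 - 1
= 27 + 10 - 1
= 36

36


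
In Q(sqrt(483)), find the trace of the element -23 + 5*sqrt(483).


Tr(a + b*sqrt(d)) = (a + b*sqrt(d)) + (a - b*sqrt(d)) = 2a
= 2 * (-23)
= -46

-46


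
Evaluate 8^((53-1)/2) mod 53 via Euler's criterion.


p = 53 is prime and the exponent is (p-1)/2 = 26, so by Euler's criterion 8^26 = (8/53) = +1 or -1 mod 53.
Compute by square-and-multiply:
  26 = 16 + 8 + 2 (binary 11010)
  Repeated squaring mod 53: 8^1 = 8, 8^2 = 11, 8^4 = 15, 8^8 = 13, 8^16 = 10
  8^26 = 8^16 * 8^8 * 8^2 = 10 * 13 * 11 mod 53
    10 * 13 = 130 = 24 mod 53
    24 * 11 = 264 = 52 mod 53
  8^26 = 52 mod 53
Result 52 = p - 1 = -1 mod 53: 8 is a quadratic non-residue mod 53. As a residue in [0, p-1] the value is 52.
8^26 mod 53 = 52

52


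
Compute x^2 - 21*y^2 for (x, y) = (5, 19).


x^2 - d*y^2
= 5^2 - 21*19^2
= 25 - 7581
= -7556

-7556


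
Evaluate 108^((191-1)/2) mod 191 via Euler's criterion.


p = 191 is prime and the exponent is (p-1)/2 = 95, so by Euler's criterion 108^95 = (108/191) = +1 or -1 mod 191.
Compute by square-and-multiply:
  95 = 64 + 16 + 8 + 4 + 2 + 1 (binary 1011111)
  Repeated squaring mod 191: 108^1 = 108, 108^2 = 13, 108^4 = 169, 108^8 = 102, 108^16 = 90, 108^32 = 78, 108^64 = 163
  108^95 = 108^64 * 108^16 * 108^8 * 108^4 * 108^2 * 108^1 = 163 * 90 * 102 * 169 * 13 * 108 mod 191
    163 * 90 = 14670 = 154 mod 191
    154 * 102 = 15708 = 46 mod 191
    46 * 169 = 7774 = 134 mod 191
    134 * 13 = 1742 = 23 mod 191
    23 * 108 = 2484 = 1 mod 191
  108^95 = 1 mod 191
Result 1: 108 is a quadratic residue mod 191.
108^95 mod 191 = 1

1


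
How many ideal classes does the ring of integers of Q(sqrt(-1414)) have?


K = Q(sqrt(-1414)). d mod 4 = 2, so D = disc(K) = 4d = -5656
h(K) equals the number of primitive reduced positive-definite forms (a, b, c) = a*x^2 + b*x*y + c*y^2 with b^2 - 4ac = D,
where reduced means |b| <= a <= c, with b >= 0 whenever |b| = a or a = c, and primitive means gcd(a, b, c) = 1.
Reduced forces 3a^2 <= |D| = 5656, so 1 <= a <= 43; b must have the parity of D, and c = (b^2 - D)/(4a) must be an integer >= a.
Enumerate a = 1..43, b in [-a, a]:
  a=1: (1, 0, 1414)  [1]
  a=2: (2, 0, 707)  [1]
  a=3..4: none
  a=5: (5, -2, 283), (5, 2, 283)  [2]
  a=6: none
  a=7: (7, 0, 202)  [1]
  a=8..9: none
  a=10: (10, -8, 143), (10, 8, 143)  [2]
  a=11: (11, -8, 130), (11, 8, 130)  [2]
  a=12: none
  a=13: (13, -8, 110), (13, 8, 110)  [2]
  a=14: (14, 0, 101)  [1]
  a=15..18: none
  a=19: (19, -14, 77), (19, 14, 77)  [2]
  a=20..21: none
  a=22: (22, -8, 65), (22, 8, 65)  [2]
  a=23: (23, -18, 65), (23, 18, 65)  [2]
  a=24: none
  a=25: (25, -12, 58), (25, 12, 58)  [2]
  a=26: (26, -8, 55), (26, 8, 55)  [2]
  a=27..28: none
  a=29: (29, -12, 50), (29, 12, 50)  [2]
  a=30..34: none
  a=35: (35, -28, 46), (35, 28, 46)  [2]
  a=36..37: none
  a=38: (38, -24, 41), (38, 24, 41)  [2]
  a=39..43: none
Total reduced forms: 1 + 1 + 2 + 1 + 2 + 2 + 2 + 1 + 2 + 2 + 2 + 2 + 2 + 2 + 2 + 2 = 28
h = 28

28


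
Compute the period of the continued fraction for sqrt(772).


Run the CF algorithm for sqrt(772).
a_0 = floor(sqrt(772)) = 27; set m_0=0, q_0=1.
Recurrence: m' = q*a - m,  q' = (d - m'^2)/q,  a' = floor((a_0 + m')/q').
  step 1: m=27, q=43, a=1
  step 2: m=16, q=12, a=3
  step 3: m=20, q=31, a=1
  step 4: m=11, q=21, a=1
  step 5: m=10, q=32, a=1
  step 6: m=22, q=9, a=5
  step 7: m=23, q=27, a=1
  step 8: m=4, q=28, a=1
  step 9: m=24, q=7, a=7
  step 10: m=25, q=21, a=2
  step 11: m=17, q=23, a=1
  step 12: m=6, q=32, a=1
  step 13: m=26, q=3, a=17
  step 14: m=25, q=49, a=1
  step 15: m=24, q=4, a=12
  step 16: m=24, q=49, a=1
  step 17: m=25, q=3, a=17
  step 18: m=26, q=32, a=1
  step 19: m=6, q=23, a=1
  step 20: m=17, q=21, a=2
  step 21: m=25, q=7, a=7
  step 22: m=24, q=28, a=1
  step 23: m=4, q=27, a=1
  step 24: m=23, q=9, a=5
  step 25: m=22, q=32, a=1
  step 26: m=10, q=21, a=1
  step 27: m=11, q=31, a=1
  step 28: m=20, q=12, a=3
  step 29: m=16, q=43, a=1
  step 30: m=27, q=1, a=54
a_30 = 2*a_0 = 54, so the period closes here.
sqrt(772) = [27; 1, 3, 1, 1, 1, 5, 1, 1, 7, 2, 1, 1, 17, 1, 12, 1, 17, 1, 1, 2, 7, 1, 1, 5, 1, 1, 1, 3, 1, 54]
Period length = 30

30


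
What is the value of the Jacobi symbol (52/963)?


Compute (52/963) via quadratic reciprocity:
  pull out 2: (2/963) = -1  (since 963 mod 8 = 3)
  pull out 2: (2/963) = -1  (since 963 mod 8 = 3)
  reciprocity: (13/963) -> +(963/13)
  reduce: (1/13)
  (1/13) = 1
Product of signs = 1

1


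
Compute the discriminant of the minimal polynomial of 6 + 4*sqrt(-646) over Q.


The element 6 + 4*sqrt(-646) has minimal polynomial:
x^2 - 12*x + 10372
Discriminant = (-12)^2 - 4*(10372)
= 144 - 41488
= -41344

-41344


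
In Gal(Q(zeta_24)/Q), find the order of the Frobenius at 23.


The Frobenius at p in Gal(Q(zeta_n)/Q) = (Z/nZ)* is the class of p, so its order is ord_24(23), the smallest k >= 1 with 23^k = 1 mod 24.
n = 24 = 2^3 * 3, phi(24) = 8; the order divides phi(n).
Divisors of 8: 1, 2, 4, 8
Repeated squaring mod 24: 23^1 = 23, 23^2 = 1, 23^4 = 1, 23^8 = 1
Test divisors in increasing order:
  k=1: 23^1 = 23 mod 24
  k=2: 23^2 = 1 mod 24  <- first divisor giving 1
Order = 2

2


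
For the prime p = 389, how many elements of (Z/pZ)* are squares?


For prime p, the number of non-zero quadratic residues is (p-1)/2.
= (389-1)/2
= 194

194


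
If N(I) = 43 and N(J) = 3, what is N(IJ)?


N(IJ) = N(I) * N(J)
= 43 * 3
= 129

129


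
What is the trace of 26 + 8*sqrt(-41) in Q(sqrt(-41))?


Tr(a + b*sqrt(d)) = (a + b*sqrt(d)) + (a - b*sqrt(d)) = 2a
= 2 * (26)
= 52

52


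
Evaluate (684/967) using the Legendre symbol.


p = 967 is prime, so compute (684/967) with the reciprocity algorithm (Jacobi-symbol steps: pull out 2s via (2/n), flip via reciprocity, reduce):
  pull out 2: (2/967) = +1  (since 967 mod 8 = 7)
  pull out 2: (2/967) = +1  (since 967 mod 8 = 7)
  reciprocity: (171/967) -> -(967/171)
  reduce: (112/171)
  pull out 2: (2/171) = -1  (since 171 mod 8 = 3)
  pull out 2: (2/171) = -1  (since 171 mod 8 = 3)
  pull out 2: (2/171) = -1  (since 171 mod 8 = 3)
  pull out 2: (2/171) = -1  (since 171 mod 8 = 3)
  reciprocity: (7/171) -> -(171/7)
  reduce: (3/7)
  reciprocity: (3/7) -> -(7/3)
  reduce: (1/3)
  (1/3) = 1
Product of signs = -1
(684/967) = -1

-1


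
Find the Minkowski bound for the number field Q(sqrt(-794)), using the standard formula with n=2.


d = -794, d mod 4 = 2, so disc(K) = 4d = -3176; |disc(K)| = 3176
Imaginary quadratic field, so n = 2, s = r2 = 1, r1 = 0
M = (n!/n^n) * (4/pi)^s * sqrt(|disc(K)|) = (2!/2^2) * (4/pi)^1 * sqrt(3176)
= 0.5 * 1.273240 * 56.356011
= 35.8774

35.8774


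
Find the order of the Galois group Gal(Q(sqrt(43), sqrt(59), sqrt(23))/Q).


The 3 square roots of distinct primes are multiplicatively independent over Q,
so [K:Q] = 2^3 and Gal(K/Q) is isomorphic to (Z/2Z)^3.
|Gal| = 2^3 = 8

8


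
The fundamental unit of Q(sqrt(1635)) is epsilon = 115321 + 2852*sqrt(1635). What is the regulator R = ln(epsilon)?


epsilon = 115321 + 2852*sqrt(1635)
= 230642.0000
R = ln(230642.0000)
= 12.3486

12.3486


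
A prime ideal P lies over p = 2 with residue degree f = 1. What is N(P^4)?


N(P^a) = p^(a*f)
= 2^(4*1)
= 2^4
= 16

16


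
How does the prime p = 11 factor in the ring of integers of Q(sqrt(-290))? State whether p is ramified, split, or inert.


K = Q(sqrt(-290)). Since d mod 4 = 2, disc(K) = -1160.
Check p | disc: -1160 mod 11 = 6.
p does not divide disc. Compute Legendre symbol (d/p):
7^((11-1)/2) mod 11 = -1
(d/p) = -1, so p is inert: (p) stays prime with e=1, f=2, g=1.
Therefore p is inert.

inert


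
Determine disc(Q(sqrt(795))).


For K = Q(sqrt(d)) with d squarefree: disc(K) = d if d = 1 mod 4, and disc(K) = 4d if d = 2 or 3 mod 4.
Here d = 795, and d mod 4 = 3.
d = 3 mod 4, not 1 (O_K = Z[sqrt(d)]), so disc(K) = 4d = 4 * (795) = 3180

3180


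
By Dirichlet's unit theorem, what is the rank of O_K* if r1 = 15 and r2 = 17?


By Dirichlet's unit theorem:
rank = r1 + r2 - 1
= 15 + 17 - 1
= 31

31


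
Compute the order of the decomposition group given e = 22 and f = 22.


|D_P| = e * f
= 22 * 22
= 484

484


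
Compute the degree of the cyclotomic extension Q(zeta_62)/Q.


The degree equals Euler's totient phi(62).
62 = 2 * 31
phi(62) = 30

30


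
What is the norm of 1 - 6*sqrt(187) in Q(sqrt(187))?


N(a + b*sqrt(d)) = a^2 - d*b^2
= (1)^2 - (187)*(-6)^2
= 1 - 6732
= -6731

-6731


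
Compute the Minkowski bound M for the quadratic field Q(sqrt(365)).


d = 365, d mod 4 = 1, so disc(K) = d = 365; |disc(K)| = 365
Real quadratic field, so n = 2, s = r2 = 0, r1 = 2
M = (n!/n^n) * (4/pi)^s * sqrt(|disc(K)|) = (2!/2^2) * (4/pi)^0 * sqrt(365)
= 0.5 * 1.000000 * 19.104973
= 9.5525

9.5525


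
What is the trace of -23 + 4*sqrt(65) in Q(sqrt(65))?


Tr(a + b*sqrt(d)) = (a + b*sqrt(d)) + (a - b*sqrt(d)) = 2a
= 2 * (-23)
= -46

-46


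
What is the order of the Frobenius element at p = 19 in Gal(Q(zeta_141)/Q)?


The Frobenius at p in Gal(Q(zeta_n)/Q) = (Z/nZ)* is the class of p, so its order is ord_141(19), the smallest k >= 1 with 19^k = 1 mod 141.
n = 141 = 3 * 47, phi(141) = 92; the order divides phi(n).
Divisors of 92: 1, 2, 4, 23, 46, 92
Repeated squaring mod 141: 19^1 = 19, 19^2 = 79, 19^4 = 37, 19^8 = 100, 19^16 = 130, 19^32 = 121, 19^64 = 118
Test divisors in increasing order:
  k=1: 19^1 = 19 mod 141
  k=2: 19^2 = 79 mod 141
  k=4: 19^4 = 37 mod 141
  k=23: 19^23 = 130 * 37 * 79 * 19 = 46 mod 141
  k=46: 19^46 = 121 * 100 * 37 * 79 = 1 mod 141  <- first divisor giving 1
Order = 46

46


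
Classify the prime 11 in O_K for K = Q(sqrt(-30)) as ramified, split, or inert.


K = Q(sqrt(-30)). Since d mod 4 = 2, disc(K) = -120.
Check p | disc: -120 mod 11 = 1.
p does not divide disc. Compute Legendre symbol (d/p):
3^((11-1)/2) mod 11 = 1
(d/p) = 1, so p splits: (p) = P*P' with e=1, f=1, g=2.
Therefore p is split.

split


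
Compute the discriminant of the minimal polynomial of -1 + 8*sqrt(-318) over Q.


The element -1 + 8*sqrt(-318) has minimal polynomial:
x^2 + 2*x + 20353
Discriminant = (2)^2 - 4*(20353)
= 4 - 81412
= -81408

-81408


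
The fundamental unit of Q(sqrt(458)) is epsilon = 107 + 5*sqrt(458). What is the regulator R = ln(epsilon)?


epsilon = 107 + 5*sqrt(458)
= 214.0047
R = ln(214.0047)
= 5.3660

5.3660
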